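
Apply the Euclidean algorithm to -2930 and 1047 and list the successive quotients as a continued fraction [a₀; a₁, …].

Run the Euclidean algorithm, recording each quotient:
-2930 ÷ 1047 → quotient -3, remainder 211
1047 ÷ 211 → quotient 4, remainder 203
211 ÷ 203 → quotient 1, remainder 8
203 ÷ 8 → quotient 25, remainder 3
8 ÷ 3 → quotient 2, remainder 2
3 ÷ 2 → quotient 1, remainder 1
2 ÷ 1 → quotient 2, remainder 0

[-3; 4, 1, 25, 2, 1, 2]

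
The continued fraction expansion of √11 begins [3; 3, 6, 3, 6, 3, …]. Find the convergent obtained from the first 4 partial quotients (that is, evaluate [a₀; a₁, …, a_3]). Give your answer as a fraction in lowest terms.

199/60

a_0 = 3: 3/1
a_1 = 3: 10/3
a_2 = 6: 63/19
a_3 = 3: 199/60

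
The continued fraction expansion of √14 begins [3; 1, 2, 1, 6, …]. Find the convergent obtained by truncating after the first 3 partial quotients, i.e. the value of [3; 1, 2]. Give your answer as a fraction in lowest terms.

11/3

Build up convergents one term at a time:
a_0 = 3: 3/1
a_1 = 1: 4/1
a_2 = 2: 11/3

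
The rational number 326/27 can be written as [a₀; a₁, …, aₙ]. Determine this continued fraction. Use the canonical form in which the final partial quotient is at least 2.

[12; 13, 2]

⌊326/27⌋ = 12, remainder 2
⌊27/2⌋ = 13, remainder 1
⌊2/1⌋ = 2, remainder 0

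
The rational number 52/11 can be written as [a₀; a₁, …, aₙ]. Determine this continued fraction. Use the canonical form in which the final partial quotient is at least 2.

[4; 1, 2, 1, 2]

52 = 4·11 + 8, so a_0 = 4
11 = 1·8 + 3, so a_1 = 1
8 = 2·3 + 2, so a_2 = 2
3 = 1·2 + 1, so a_3 = 1
2 = 2·1 + 0, so a_4 = 2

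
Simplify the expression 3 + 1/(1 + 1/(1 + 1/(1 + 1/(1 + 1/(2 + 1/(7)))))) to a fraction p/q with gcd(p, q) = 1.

Compute successive convergents:
a_0 = 3: 3/1
a_1 = 1: 4/1
a_2 = 1: 7/2
a_3 = 1: 11/3
a_4 = 1: 18/5
a_5 = 2: 47/13
a_6 = 7: 347/96

347/96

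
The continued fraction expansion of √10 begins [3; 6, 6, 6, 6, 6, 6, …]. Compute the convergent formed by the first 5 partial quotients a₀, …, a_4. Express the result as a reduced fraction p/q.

a_0 = 3: 3/1
a_1 = 6: 19/6
a_2 = 6: 117/37
a_3 = 6: 721/228
a_4 = 6: 4443/1405

4443/1405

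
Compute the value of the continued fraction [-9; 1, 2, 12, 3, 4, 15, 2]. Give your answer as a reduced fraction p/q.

Compute successive convergents:
a_0 = -9: -9/1
a_1 = 1: -8/1
a_2 = 2: -25/3
a_3 = 12: -308/37
a_4 = 3: -949/114
a_5 = 4: -4104/493
a_6 = 15: -62509/7509
a_7 = 2: -129122/15511

-129122/15511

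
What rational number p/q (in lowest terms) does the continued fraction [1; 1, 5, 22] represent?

244/133

a_0 = 1: 1/1
a_1 = 1: 2/1
a_2 = 5: 11/6
a_3 = 22: 244/133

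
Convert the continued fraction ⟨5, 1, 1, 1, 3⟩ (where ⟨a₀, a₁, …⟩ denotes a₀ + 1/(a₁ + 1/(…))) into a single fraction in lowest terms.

62/11

Work from the innermost term outward:
Start with 3.
1 + 1/(3/1) = 1 + 1/3 = 4/3
1 + 1/(4/3) = 1 + 3/4 = 7/4
1 + 1/(7/4) = 1 + 4/7 = 11/7
5 + 1/(11/7) = 5 + 7/11 = 62/11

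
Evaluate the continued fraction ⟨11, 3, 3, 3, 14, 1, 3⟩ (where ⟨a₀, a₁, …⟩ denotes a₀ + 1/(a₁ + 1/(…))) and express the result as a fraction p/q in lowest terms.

a_0 = 11: 11/1
a_1 = 3: 34/3
a_2 = 3: 113/10
a_3 = 3: 373/33
a_4 = 14: 5335/472
a_5 = 1: 5708/505
a_6 = 3: 22459/1987

22459/1987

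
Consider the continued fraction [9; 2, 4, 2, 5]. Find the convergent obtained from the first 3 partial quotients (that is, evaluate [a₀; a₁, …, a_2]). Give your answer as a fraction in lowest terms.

Start with 4.
2 + 1/(4/1) = 2 + 1/4 = 9/4
9 + 1/(9/4) = 9 + 4/9 = 85/9

85/9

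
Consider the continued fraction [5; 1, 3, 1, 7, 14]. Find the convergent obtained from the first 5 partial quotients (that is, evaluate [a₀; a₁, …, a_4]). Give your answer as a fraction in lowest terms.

a_0 = 5: 5/1
a_1 = 1: 6/1
a_2 = 3: 23/4
a_3 = 1: 29/5
a_4 = 7: 226/39

226/39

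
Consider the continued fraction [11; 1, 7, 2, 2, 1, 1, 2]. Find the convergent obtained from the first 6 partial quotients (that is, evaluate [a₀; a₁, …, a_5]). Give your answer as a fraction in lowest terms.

701/59

Start with 1.
2 + 1/(1/1) = 2 + 1/1 = 3/1
2 + 1/(3/1) = 2 + 1/3 = 7/3
7 + 1/(7/3) = 7 + 3/7 = 52/7
1 + 1/(52/7) = 1 + 7/52 = 59/52
11 + 1/(59/52) = 11 + 52/59 = 701/59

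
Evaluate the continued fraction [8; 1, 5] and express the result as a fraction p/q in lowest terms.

53/6

Start with 5.
1 + 1/(5/1) = 1 + 1/5 = 6/5
8 + 1/(6/5) = 8 + 5/6 = 53/6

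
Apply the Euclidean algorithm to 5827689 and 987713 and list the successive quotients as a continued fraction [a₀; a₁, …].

[5; 1, 9, 54, 12, 2, 2, 29]

Repeatedly divide and take the remainder:
5827689 ÷ 987713 → quotient 5, remainder 889124
987713 ÷ 889124 → quotient 1, remainder 98589
889124 ÷ 98589 → quotient 9, remainder 1823
98589 ÷ 1823 → quotient 54, remainder 147
1823 ÷ 147 → quotient 12, remainder 59
147 ÷ 59 → quotient 2, remainder 29
59 ÷ 29 → quotient 2, remainder 1
29 ÷ 1 → quotient 29, remainder 0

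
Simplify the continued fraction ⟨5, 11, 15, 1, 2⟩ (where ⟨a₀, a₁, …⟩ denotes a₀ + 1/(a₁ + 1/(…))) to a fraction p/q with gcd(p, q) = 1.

Start with 2.
1 + 1/(2/1) = 1 + 1/2 = 3/2
15 + 1/(3/2) = 15 + 2/3 = 47/3
11 + 1/(47/3) = 11 + 3/47 = 520/47
5 + 1/(520/47) = 5 + 47/520 = 2647/520

2647/520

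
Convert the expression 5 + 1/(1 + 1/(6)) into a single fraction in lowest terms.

41/7

Start with 6.
1 + 1/(6/1) = 1 + 1/6 = 7/6
5 + 1/(7/6) = 5 + 6/7 = 41/7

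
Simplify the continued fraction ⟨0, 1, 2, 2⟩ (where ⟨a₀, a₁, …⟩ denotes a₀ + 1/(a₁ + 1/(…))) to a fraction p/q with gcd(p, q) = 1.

5/7

a_0 = 0: 0/1
a_1 = 1: 1/1
a_2 = 2: 2/3
a_3 = 2: 5/7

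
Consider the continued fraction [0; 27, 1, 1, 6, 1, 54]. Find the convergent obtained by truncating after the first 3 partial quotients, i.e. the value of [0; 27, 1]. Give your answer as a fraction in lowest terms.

1/28

a_0 = 0: 0/1
a_1 = 27: 1/27
a_2 = 1: 1/28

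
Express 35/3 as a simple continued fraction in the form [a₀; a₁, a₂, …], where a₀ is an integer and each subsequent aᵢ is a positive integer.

Repeatedly divide and take the remainder:
35 = 11·3 + 2, so a_0 = 11
3 = 1·2 + 1, so a_1 = 1
2 = 2·1 + 0, so a_2 = 2

[11; 1, 2]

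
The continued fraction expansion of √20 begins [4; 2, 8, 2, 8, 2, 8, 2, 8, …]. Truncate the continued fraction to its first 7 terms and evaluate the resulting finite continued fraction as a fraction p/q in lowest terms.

24476/5473

Start with 8.
2 + 1/(8/1) = 2 + 1/8 = 17/8
8 + 1/(17/8) = 8 + 8/17 = 144/17
2 + 1/(144/17) = 2 + 17/144 = 305/144
8 + 1/(305/144) = 8 + 144/305 = 2584/305
2 + 1/(2584/305) = 2 + 305/2584 = 5473/2584
4 + 1/(5473/2584) = 4 + 2584/5473 = 24476/5473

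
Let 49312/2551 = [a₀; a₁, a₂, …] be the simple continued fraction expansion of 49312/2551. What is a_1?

3

49312 = 19·2551 + 843, so a_0 = 19
2551 = 3·843 + 22, so a_1 = 3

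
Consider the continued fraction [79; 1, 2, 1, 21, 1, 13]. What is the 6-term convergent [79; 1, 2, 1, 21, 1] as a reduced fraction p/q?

Start with 1.
21 + 1/(1/1) = 21 + 1/1 = 22/1
1 + 1/(22/1) = 1 + 1/22 = 23/22
2 + 1/(23/22) = 2 + 22/23 = 68/23
1 + 1/(68/23) = 1 + 23/68 = 91/68
79 + 1/(91/68) = 79 + 68/91 = 7257/91

7257/91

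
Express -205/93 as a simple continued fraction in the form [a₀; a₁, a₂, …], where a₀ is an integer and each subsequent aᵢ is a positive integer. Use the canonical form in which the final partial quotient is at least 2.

-205 ÷ 93 → quotient -3, remainder 74
93 ÷ 74 → quotient 1, remainder 19
74 ÷ 19 → quotient 3, remainder 17
19 ÷ 17 → quotient 1, remainder 2
17 ÷ 2 → quotient 8, remainder 1
2 ÷ 1 → quotient 2, remainder 0

[-3; 1, 3, 1, 8, 2]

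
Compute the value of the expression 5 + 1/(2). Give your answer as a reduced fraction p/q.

Work from the innermost term outward:
Start with 2.
5 + 1/(2/1) = 5 + 1/2 = 11/2

11/2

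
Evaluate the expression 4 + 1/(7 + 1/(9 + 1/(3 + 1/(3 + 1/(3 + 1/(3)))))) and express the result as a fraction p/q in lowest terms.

29842/7207

Compute successive convergents:
a_0 = 4: 4/1
a_1 = 7: 29/7
a_2 = 9: 265/64
a_3 = 3: 824/199
a_4 = 3: 2737/661
a_5 = 3: 9035/2182
a_6 = 3: 29842/7207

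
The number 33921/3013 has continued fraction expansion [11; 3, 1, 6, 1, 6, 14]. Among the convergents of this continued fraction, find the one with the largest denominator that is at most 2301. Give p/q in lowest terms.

2398/213

List convergents until the denominator exceeds the bound:
a_0 = 11: 11/1  (≤ bound)
a_1 = 3: 34/3  (≤ bound)
a_2 = 1: 45/4  (≤ bound)
a_3 = 6: 304/27  (≤ bound)
a_4 = 1: 349/31  (≤ bound)
a_5 = 6: 2398/213  (≤ bound)
a_6 = 14: 33921/3013  (> 2301, stop)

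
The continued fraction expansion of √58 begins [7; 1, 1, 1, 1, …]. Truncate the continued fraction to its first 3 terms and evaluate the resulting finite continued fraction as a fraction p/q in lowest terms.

Start with 1.
1 + 1/(1/1) = 1 + 1/1 = 2/1
7 + 1/(2/1) = 7 + 1/2 = 15/2

15/2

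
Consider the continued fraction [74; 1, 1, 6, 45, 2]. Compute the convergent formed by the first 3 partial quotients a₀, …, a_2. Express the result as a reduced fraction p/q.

149/2

Build up convergents one term at a time:
a_0 = 74: 74/1
a_1 = 1: 75/1
a_2 = 1: 149/2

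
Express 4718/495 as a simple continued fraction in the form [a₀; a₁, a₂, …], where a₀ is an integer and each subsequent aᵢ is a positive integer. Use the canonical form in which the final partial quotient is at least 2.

Repeatedly divide and take the remainder:
⌊4718/495⌋ = 9, remainder 263
⌊495/263⌋ = 1, remainder 232
⌊263/232⌋ = 1, remainder 31
⌊232/31⌋ = 7, remainder 15
⌊31/15⌋ = 2, remainder 1
⌊15/1⌋ = 15, remainder 0

[9; 1, 1, 7, 2, 15]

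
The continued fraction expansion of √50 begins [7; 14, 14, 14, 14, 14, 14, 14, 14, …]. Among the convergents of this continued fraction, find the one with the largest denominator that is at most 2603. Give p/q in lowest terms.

1393/197

a_0 = 7: 7/1  (≤ bound)
a_1 = 14: 99/14  (≤ bound)
a_2 = 14: 1393/197  (≤ bound)
a_3 = 14: 19601/2772  (> 2603, stop)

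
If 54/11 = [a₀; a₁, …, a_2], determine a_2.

⌊54/11⌋ = 4, remainder 10
⌊11/10⌋ = 1, remainder 1
⌊10/1⌋ = 10, remainder 0

10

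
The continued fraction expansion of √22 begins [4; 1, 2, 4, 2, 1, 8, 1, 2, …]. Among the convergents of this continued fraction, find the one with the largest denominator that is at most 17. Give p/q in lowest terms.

61/13

a_0 = 4: 4/1  (≤ bound)
a_1 = 1: 5/1  (≤ bound)
a_2 = 2: 14/3  (≤ bound)
a_3 = 4: 61/13  (≤ bound)
a_4 = 2: 136/29  (> 17, stop)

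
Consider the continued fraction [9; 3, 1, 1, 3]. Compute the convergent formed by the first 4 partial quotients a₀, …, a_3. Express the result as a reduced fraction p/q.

Build up convergents one term at a time:
a_0 = 9: 9/1
a_1 = 3: 28/3
a_2 = 1: 37/4
a_3 = 1: 65/7

65/7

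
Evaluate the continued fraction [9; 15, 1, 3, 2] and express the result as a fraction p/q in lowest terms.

1287/142

Starting at the tail and folding back:
Start with 2.
3 + 1/(2/1) = 3 + 1/2 = 7/2
1 + 1/(7/2) = 1 + 2/7 = 9/7
15 + 1/(9/7) = 15 + 7/9 = 142/9
9 + 1/(142/9) = 9 + 9/142 = 1287/142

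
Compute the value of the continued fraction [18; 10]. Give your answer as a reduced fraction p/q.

181/10

a_0 = 18: 18/1
a_1 = 10: 181/10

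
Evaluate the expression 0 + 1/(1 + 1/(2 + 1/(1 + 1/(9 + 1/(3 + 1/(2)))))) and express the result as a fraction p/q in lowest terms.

Start with 2.
3 + 1/(2/1) = 3 + 1/2 = 7/2
9 + 1/(7/2) = 9 + 2/7 = 65/7
1 + 1/(65/7) = 1 + 7/65 = 72/65
2 + 1/(72/65) = 2 + 65/72 = 209/72
1 + 1/(209/72) = 1 + 72/209 = 281/209
0 + 1/(281/209) = 0 + 209/281 = 209/281

209/281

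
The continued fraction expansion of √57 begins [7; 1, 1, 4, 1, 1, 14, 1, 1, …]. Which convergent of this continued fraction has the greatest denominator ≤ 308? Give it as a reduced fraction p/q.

2197/291

List convergents until the denominator exceeds the bound:
a_0 = 7: 7/1  (≤ bound)
a_1 = 1: 8/1  (≤ bound)
a_2 = 1: 15/2  (≤ bound)
a_3 = 4: 68/9  (≤ bound)
a_4 = 1: 83/11  (≤ bound)
a_5 = 1: 151/20  (≤ bound)
a_6 = 14: 2197/291  (≤ bound)
a_7 = 1: 2348/311  (> 308, stop)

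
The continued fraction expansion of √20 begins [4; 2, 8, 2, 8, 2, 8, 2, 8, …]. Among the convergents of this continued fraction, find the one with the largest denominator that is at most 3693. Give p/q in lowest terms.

2889/646

a_0 = 4: 4/1  (≤ bound)
a_1 = 2: 9/2  (≤ bound)
a_2 = 8: 76/17  (≤ bound)
a_3 = 2: 161/36  (≤ bound)
a_4 = 8: 1364/305  (≤ bound)
a_5 = 2: 2889/646  (≤ bound)
a_6 = 8: 24476/5473  (> 3693, stop)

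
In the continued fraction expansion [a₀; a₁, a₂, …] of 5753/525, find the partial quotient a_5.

3

Run the Euclidean algorithm, recording each quotient:
5753 ÷ 525 → quotient 10, remainder 503
525 ÷ 503 → quotient 1, remainder 22
503 ÷ 22 → quotient 22, remainder 19
22 ÷ 19 → quotient 1, remainder 3
19 ÷ 3 → quotient 6, remainder 1
3 ÷ 1 → quotient 3, remainder 0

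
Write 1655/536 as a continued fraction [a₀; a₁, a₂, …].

Run the Euclidean algorithm, recording each quotient:
1655 ÷ 536 → quotient 3, remainder 47
536 ÷ 47 → quotient 11, remainder 19
47 ÷ 19 → quotient 2, remainder 9
19 ÷ 9 → quotient 2, remainder 1
9 ÷ 1 → quotient 9, remainder 0

[3; 11, 2, 2, 9]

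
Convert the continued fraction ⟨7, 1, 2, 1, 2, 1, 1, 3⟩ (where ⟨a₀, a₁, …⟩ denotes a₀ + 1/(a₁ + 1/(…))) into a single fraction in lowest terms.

719/93

Compute successive convergents:
a_0 = 7: 7/1
a_1 = 1: 8/1
a_2 = 2: 23/3
a_3 = 1: 31/4
a_4 = 2: 85/11
a_5 = 1: 116/15
a_6 = 1: 201/26
a_7 = 3: 719/93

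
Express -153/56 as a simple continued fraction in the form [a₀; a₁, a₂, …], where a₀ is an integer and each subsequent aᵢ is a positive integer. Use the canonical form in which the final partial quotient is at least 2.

[-3; 3, 1, 2, 1, 3]

-153 = -3·56 + 15, so a_0 = -3
56 = 3·15 + 11, so a_1 = 3
15 = 1·11 + 4, so a_2 = 1
11 = 2·4 + 3, so a_3 = 2
4 = 1·3 + 1, so a_4 = 1
3 = 3·1 + 0, so a_5 = 3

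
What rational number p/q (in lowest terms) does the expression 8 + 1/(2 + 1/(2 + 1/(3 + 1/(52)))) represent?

7478/889

a_0 = 8: 8/1
a_1 = 2: 17/2
a_2 = 2: 42/5
a_3 = 3: 143/17
a_4 = 52: 7478/889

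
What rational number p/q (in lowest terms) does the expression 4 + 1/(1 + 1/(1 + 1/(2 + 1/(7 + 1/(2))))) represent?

363/79

a_0 = 4: 4/1
a_1 = 1: 5/1
a_2 = 1: 9/2
a_3 = 2: 23/5
a_4 = 7: 170/37
a_5 = 2: 363/79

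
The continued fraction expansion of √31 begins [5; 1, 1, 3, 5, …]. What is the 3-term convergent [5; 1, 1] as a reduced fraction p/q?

Start with 1.
1 + 1/(1/1) = 1 + 1/1 = 2/1
5 + 1/(2/1) = 5 + 1/2 = 11/2

11/2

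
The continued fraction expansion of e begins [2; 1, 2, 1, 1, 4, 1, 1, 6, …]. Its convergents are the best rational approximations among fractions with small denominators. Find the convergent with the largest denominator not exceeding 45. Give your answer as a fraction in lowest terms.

106/39

List convergents until the denominator exceeds the bound:
a_0 = 2: 2/1  (≤ bound)
a_1 = 1: 3/1  (≤ bound)
a_2 = 2: 8/3  (≤ bound)
a_3 = 1: 11/4  (≤ bound)
a_4 = 1: 19/7  (≤ bound)
a_5 = 4: 87/32  (≤ bound)
a_6 = 1: 106/39  (≤ bound)
a_7 = 1: 193/71  (> 45, stop)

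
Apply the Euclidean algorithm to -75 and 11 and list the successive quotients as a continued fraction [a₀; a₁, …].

[-7; 5, 2]

-75 = -7·11 + 2, so a_0 = -7
11 = 5·2 + 1, so a_1 = 5
2 = 2·1 + 0, so a_2 = 2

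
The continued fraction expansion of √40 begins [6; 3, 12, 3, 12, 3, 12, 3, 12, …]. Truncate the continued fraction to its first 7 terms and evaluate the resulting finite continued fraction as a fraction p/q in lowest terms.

Use the convergent recurrence hₖ = aₖ·hₖ₋₁ + hₖ₋₂ (and likewise for the denominators kₖ):
a_0 = 6: 6/1
a_1 = 3: 19/3
a_2 = 12: 234/37
a_3 = 3: 721/114
a_4 = 12: 8886/1405
a_5 = 3: 27379/4329
a_6 = 12: 337434/53353

337434/53353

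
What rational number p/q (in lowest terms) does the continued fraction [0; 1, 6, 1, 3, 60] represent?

1627/1868

Use the convergent recurrence hₖ = aₖ·hₖ₋₁ + hₖ₋₂ (and likewise for the denominators kₖ):
a_0 = 0: 0/1
a_1 = 1: 1/1
a_2 = 6: 6/7
a_3 = 1: 7/8
a_4 = 3: 27/31
a_5 = 60: 1627/1868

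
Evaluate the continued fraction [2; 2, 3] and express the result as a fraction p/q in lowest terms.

17/7

Starting at the tail and folding back:
Start with 3.
2 + 1/(3/1) = 2 + 1/3 = 7/3
2 + 1/(7/3) = 2 + 3/7 = 17/7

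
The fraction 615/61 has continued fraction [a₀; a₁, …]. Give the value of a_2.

Apply division with remainder until the remainder is 0:
⌊615/61⌋ = 10, remainder 5
⌊61/5⌋ = 12, remainder 1
⌊5/1⌋ = 5, remainder 0

5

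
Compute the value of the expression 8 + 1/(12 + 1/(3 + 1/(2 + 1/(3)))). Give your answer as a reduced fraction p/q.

Compute successive convergents:
a_0 = 8: 8/1
a_1 = 12: 97/12
a_2 = 3: 299/37
a_3 = 2: 695/86
a_4 = 3: 2384/295

2384/295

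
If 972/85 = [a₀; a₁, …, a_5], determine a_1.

972 = 11·85 + 37, so a_0 = 11
85 = 2·37 + 11, so a_1 = 2

2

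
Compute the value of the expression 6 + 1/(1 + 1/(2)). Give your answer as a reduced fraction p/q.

20/3

Work from the innermost term outward:
Start with 2.
1 + 1/(2/1) = 1 + 1/2 = 3/2
6 + 1/(3/2) = 6 + 2/3 = 20/3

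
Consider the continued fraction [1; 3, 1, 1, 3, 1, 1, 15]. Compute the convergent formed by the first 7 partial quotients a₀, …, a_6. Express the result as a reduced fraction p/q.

a_0 = 1: 1/1
a_1 = 3: 4/3
a_2 = 1: 5/4
a_3 = 1: 9/7
a_4 = 3: 32/25
a_5 = 1: 41/32
a_6 = 1: 73/57

73/57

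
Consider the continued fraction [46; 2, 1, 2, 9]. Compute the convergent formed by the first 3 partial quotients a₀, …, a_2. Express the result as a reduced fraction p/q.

139/3

a_0 = 46: 46/1
a_1 = 2: 93/2
a_2 = 1: 139/3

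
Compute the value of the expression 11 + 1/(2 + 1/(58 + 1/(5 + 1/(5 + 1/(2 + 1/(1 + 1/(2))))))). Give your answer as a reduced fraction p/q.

a_0 = 11: 11/1
a_1 = 2: 23/2
a_2 = 58: 1345/117
a_3 = 5: 6748/587
a_4 = 5: 35085/3052
a_5 = 2: 76918/6691
a_6 = 1: 112003/9743
a_7 = 2: 300924/26177

300924/26177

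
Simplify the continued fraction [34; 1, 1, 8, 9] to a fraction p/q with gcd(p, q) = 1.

Start with 9.
8 + 1/(9/1) = 8 + 1/9 = 73/9
1 + 1/(73/9) = 1 + 9/73 = 82/73
1 + 1/(82/73) = 1 + 73/82 = 155/82
34 + 1/(155/82) = 34 + 82/155 = 5352/155

5352/155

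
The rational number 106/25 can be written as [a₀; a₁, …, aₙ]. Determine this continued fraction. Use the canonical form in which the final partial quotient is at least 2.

106 ÷ 25 → quotient 4, remainder 6
25 ÷ 6 → quotient 4, remainder 1
6 ÷ 1 → quotient 6, remainder 0

[4; 4, 6]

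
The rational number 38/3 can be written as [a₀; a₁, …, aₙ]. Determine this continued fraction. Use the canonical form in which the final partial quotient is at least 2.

[12; 1, 2]

Repeatedly divide and take the remainder:
⌊38/3⌋ = 12, remainder 2
⌊3/2⌋ = 1, remainder 1
⌊2/1⌋ = 2, remainder 0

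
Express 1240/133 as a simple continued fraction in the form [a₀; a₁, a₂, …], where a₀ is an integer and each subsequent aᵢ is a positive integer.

⌊1240/133⌋ = 9, remainder 43
⌊133/43⌋ = 3, remainder 4
⌊43/4⌋ = 10, remainder 3
⌊4/3⌋ = 1, remainder 1
⌊3/1⌋ = 3, remainder 0

[9; 3, 10, 1, 3]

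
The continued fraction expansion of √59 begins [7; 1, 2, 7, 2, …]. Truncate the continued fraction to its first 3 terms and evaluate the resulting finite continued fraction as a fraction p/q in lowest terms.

Build up convergents one term at a time:
a_0 = 7: 7/1
a_1 = 1: 8/1
a_2 = 2: 23/3

23/3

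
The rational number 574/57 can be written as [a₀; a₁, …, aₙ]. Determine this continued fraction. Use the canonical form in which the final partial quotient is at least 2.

Repeatedly divide and take the remainder:
574 = 10·57 + 4, so a_0 = 10
57 = 14·4 + 1, so a_1 = 14
4 = 4·1 + 0, so a_2 = 4

[10; 14, 4]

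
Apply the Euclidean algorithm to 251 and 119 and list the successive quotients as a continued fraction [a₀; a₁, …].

Repeatedly divide and take the remainder:
251 = 2·119 + 13, so a_0 = 2
119 = 9·13 + 2, so a_1 = 9
13 = 6·2 + 1, so a_2 = 6
2 = 2·1 + 0, so a_3 = 2

[2; 9, 6, 2]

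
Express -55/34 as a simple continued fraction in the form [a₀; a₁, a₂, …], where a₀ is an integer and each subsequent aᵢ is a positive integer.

[-2; 2, 1, 1, 1, 1, 2]

-55 = -2·34 + 13, so a_0 = -2
34 = 2·13 + 8, so a_1 = 2
13 = 1·8 + 5, so a_2 = 1
8 = 1·5 + 3, so a_3 = 1
5 = 1·3 + 2, so a_4 = 1
3 = 1·2 + 1, so a_5 = 1
2 = 2·1 + 0, so a_6 = 2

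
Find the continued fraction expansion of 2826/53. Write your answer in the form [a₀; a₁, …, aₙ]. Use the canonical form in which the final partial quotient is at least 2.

2826 = 53·53 + 17, so a_0 = 53
53 = 3·17 + 2, so a_1 = 3
17 = 8·2 + 1, so a_2 = 8
2 = 2·1 + 0, so a_3 = 2

[53; 3, 8, 2]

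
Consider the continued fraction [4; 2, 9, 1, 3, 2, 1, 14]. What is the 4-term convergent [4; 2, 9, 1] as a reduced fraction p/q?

Work from the innermost term outward:
Start with 1.
9 + 1/(1/1) = 9 + 1/1 = 10/1
2 + 1/(10/1) = 2 + 1/10 = 21/10
4 + 1/(21/10) = 4 + 10/21 = 94/21

94/21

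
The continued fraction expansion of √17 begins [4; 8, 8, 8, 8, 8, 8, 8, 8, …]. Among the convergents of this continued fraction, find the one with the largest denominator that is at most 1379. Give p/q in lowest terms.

2177/528

List convergents until the denominator exceeds the bound:
a_0 = 4: 4/1  (≤ bound)
a_1 = 8: 33/8  (≤ bound)
a_2 = 8: 268/65  (≤ bound)
a_3 = 8: 2177/528  (≤ bound)
a_4 = 8: 17684/4289  (> 1379, stop)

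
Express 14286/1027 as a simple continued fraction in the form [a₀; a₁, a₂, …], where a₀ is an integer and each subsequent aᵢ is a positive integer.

[13; 1, 10, 6, 7, 2]

⌊14286/1027⌋ = 13, remainder 935
⌊1027/935⌋ = 1, remainder 92
⌊935/92⌋ = 10, remainder 15
⌊92/15⌋ = 6, remainder 2
⌊15/2⌋ = 7, remainder 1
⌊2/1⌋ = 2, remainder 0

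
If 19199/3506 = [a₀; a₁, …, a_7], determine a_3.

Run the Euclidean algorithm, recording each quotient:
19199 ÷ 3506 → quotient 5, remainder 1669
3506 ÷ 1669 → quotient 2, remainder 168
1669 ÷ 168 → quotient 9, remainder 157
168 ÷ 157 → quotient 1, remainder 11

1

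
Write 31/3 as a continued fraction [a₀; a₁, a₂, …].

Repeatedly divide and take the remainder:
31 = 10·3 + 1, so a_0 = 10
3 = 3·1 + 0, so a_1 = 3

[10; 3]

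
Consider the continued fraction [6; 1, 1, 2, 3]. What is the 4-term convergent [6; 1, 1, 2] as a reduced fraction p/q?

33/5

Use the convergent recurrence hₖ = aₖ·hₖ₋₁ + hₖ₋₂ (and likewise for the denominators kₖ):
a_0 = 6: 6/1
a_1 = 1: 7/1
a_2 = 1: 13/2
a_3 = 2: 33/5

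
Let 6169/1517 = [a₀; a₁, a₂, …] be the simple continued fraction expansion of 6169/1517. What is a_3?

6169 ÷ 1517 → quotient 4, remainder 101
1517 ÷ 101 → quotient 15, remainder 2
101 ÷ 2 → quotient 50, remainder 1
2 ÷ 1 → quotient 2, remainder 0

2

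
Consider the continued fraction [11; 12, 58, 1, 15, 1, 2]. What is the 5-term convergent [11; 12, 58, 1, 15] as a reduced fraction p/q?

125595/11332

Build up convergents one term at a time:
a_0 = 11: 11/1
a_1 = 12: 133/12
a_2 = 58: 7725/697
a_3 = 1: 7858/709
a_4 = 15: 125595/11332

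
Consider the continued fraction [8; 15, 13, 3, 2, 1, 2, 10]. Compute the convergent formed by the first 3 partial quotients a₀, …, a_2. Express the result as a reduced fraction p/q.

1581/196

Use the convergent recurrence hₖ = aₖ·hₖ₋₁ + hₖ₋₂ (and likewise for the denominators kₖ):
a_0 = 8: 8/1
a_1 = 15: 121/15
a_2 = 13: 1581/196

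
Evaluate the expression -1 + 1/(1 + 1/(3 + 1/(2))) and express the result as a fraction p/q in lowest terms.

a_0 = -1: -1/1
a_1 = 1: 0/1
a_2 = 3: -1/4
a_3 = 2: -2/9

-2/9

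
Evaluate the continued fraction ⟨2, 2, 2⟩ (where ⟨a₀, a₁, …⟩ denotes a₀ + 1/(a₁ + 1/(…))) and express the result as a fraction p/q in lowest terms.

12/5

Use the convergent recurrence hₖ = aₖ·hₖ₋₁ + hₖ₋₂ (and likewise for the denominators kₖ):
a_0 = 2: 2/1
a_1 = 2: 5/2
a_2 = 2: 12/5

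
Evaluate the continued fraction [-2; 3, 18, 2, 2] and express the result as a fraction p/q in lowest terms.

-470/281

Build up convergents one term at a time:
a_0 = -2: -2/1
a_1 = 3: -5/3
a_2 = 18: -92/55
a_3 = 2: -189/113
a_4 = 2: -470/281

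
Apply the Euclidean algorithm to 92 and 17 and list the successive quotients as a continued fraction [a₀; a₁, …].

[5; 2, 2, 3]

92 ÷ 17 → quotient 5, remainder 7
17 ÷ 7 → quotient 2, remainder 3
7 ÷ 3 → quotient 2, remainder 1
3 ÷ 1 → quotient 3, remainder 0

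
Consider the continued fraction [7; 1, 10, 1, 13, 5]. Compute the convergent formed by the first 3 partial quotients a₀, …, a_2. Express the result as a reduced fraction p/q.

87/11

Collapse the nested fraction from the inside out:
Start with 10.
1 + 1/(10/1) = 1 + 1/10 = 11/10
7 + 1/(11/10) = 7 + 10/11 = 87/11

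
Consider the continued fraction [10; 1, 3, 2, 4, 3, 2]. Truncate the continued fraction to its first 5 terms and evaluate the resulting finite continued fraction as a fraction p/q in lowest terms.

431/40

a_0 = 10: 10/1
a_1 = 1: 11/1
a_2 = 3: 43/4
a_3 = 2: 97/9
a_4 = 4: 431/40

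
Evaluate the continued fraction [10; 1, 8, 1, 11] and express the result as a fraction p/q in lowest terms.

1297/119

Start with 11.
1 + 1/(11/1) = 1 + 1/11 = 12/11
8 + 1/(12/11) = 8 + 11/12 = 107/12
1 + 1/(107/12) = 1 + 12/107 = 119/107
10 + 1/(119/107) = 10 + 107/119 = 1297/119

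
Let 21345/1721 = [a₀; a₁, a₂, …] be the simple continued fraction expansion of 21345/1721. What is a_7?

⌊21345/1721⌋ = 12, remainder 693
⌊1721/693⌋ = 2, remainder 335
⌊693/335⌋ = 2, remainder 23
⌊335/23⌋ = 14, remainder 13
⌊23/13⌋ = 1, remainder 10
⌊13/10⌋ = 1, remainder 3
⌊10/3⌋ = 3, remainder 1
⌊3/1⌋ = 3, remainder 0

3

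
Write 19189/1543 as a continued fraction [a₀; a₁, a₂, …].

[12; 2, 3, 2, 2, 2, 16]

Repeatedly divide and take the remainder:
⌊19189/1543⌋ = 12, remainder 673
⌊1543/673⌋ = 2, remainder 197
⌊673/197⌋ = 3, remainder 82
⌊197/82⌋ = 2, remainder 33
⌊82/33⌋ = 2, remainder 16
⌊33/16⌋ = 2, remainder 1
⌊16/1⌋ = 16, remainder 0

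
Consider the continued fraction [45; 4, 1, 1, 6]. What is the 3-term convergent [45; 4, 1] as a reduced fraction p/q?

Starting at the tail and folding back:
Start with 1.
4 + 1/(1/1) = 4 + 1/1 = 5/1
45 + 1/(5/1) = 45 + 1/5 = 226/5

226/5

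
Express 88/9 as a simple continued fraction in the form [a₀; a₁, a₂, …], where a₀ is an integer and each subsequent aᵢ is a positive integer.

⌊88/9⌋ = 9, remainder 7
⌊9/7⌋ = 1, remainder 2
⌊7/2⌋ = 3, remainder 1
⌊2/1⌋ = 2, remainder 0

[9; 1, 3, 2]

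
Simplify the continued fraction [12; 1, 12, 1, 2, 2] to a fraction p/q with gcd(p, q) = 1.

Starting at the tail and folding back:
Start with 2.
2 + 1/(2/1) = 2 + 1/2 = 5/2
1 + 1/(5/2) = 1 + 2/5 = 7/5
12 + 1/(7/5) = 12 + 5/7 = 89/7
1 + 1/(89/7) = 1 + 7/89 = 96/89
12 + 1/(96/89) = 12 + 89/96 = 1241/96

1241/96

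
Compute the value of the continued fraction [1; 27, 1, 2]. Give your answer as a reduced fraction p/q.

86/83

Compute successive convergents:
a_0 = 1: 1/1
a_1 = 27: 28/27
a_2 = 1: 29/28
a_3 = 2: 86/83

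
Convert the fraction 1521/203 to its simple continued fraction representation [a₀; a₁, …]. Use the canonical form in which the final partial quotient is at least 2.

Repeatedly divide and take the remainder:
⌊1521/203⌋ = 7, remainder 100
⌊203/100⌋ = 2, remainder 3
⌊100/3⌋ = 33, remainder 1
⌊3/1⌋ = 3, remainder 0

[7; 2, 33, 3]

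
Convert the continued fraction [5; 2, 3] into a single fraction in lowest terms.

38/7

Starting at the tail and folding back:
Start with 3.
2 + 1/(3/1) = 2 + 1/3 = 7/3
5 + 1/(7/3) = 5 + 3/7 = 38/7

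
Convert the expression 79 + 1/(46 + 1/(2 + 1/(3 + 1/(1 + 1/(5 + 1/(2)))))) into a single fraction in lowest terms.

Start with 2.
5 + 1/(2/1) = 5 + 1/2 = 11/2
1 + 1/(11/2) = 1 + 2/11 = 13/11
3 + 1/(13/11) = 3 + 11/13 = 50/13
2 + 1/(50/13) = 2 + 13/50 = 113/50
46 + 1/(113/50) = 46 + 50/113 = 5248/113
79 + 1/(5248/113) = 79 + 113/5248 = 414705/5248

414705/5248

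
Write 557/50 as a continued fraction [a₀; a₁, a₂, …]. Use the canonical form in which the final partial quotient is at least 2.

[11; 7, 7]

557 ÷ 50 → quotient 11, remainder 7
50 ÷ 7 → quotient 7, remainder 1
7 ÷ 1 → quotient 7, remainder 0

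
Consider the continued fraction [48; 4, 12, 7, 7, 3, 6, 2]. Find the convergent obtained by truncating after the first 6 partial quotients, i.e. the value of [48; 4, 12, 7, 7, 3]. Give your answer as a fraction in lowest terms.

375394/7781

Work from the innermost term outward:
Start with 3.
7 + 1/(3/1) = 7 + 1/3 = 22/3
7 + 1/(22/3) = 7 + 3/22 = 157/22
12 + 1/(157/22) = 12 + 22/157 = 1906/157
4 + 1/(1906/157) = 4 + 157/1906 = 7781/1906
48 + 1/(7781/1906) = 48 + 1906/7781 = 375394/7781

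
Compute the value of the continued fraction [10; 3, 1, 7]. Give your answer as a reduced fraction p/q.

Use the convergent recurrence hₖ = aₖ·hₖ₋₁ + hₖ₋₂ (and likewise for the denominators kₖ):
a_0 = 10: 10/1
a_1 = 3: 31/3
a_2 = 1: 41/4
a_3 = 7: 318/31

318/31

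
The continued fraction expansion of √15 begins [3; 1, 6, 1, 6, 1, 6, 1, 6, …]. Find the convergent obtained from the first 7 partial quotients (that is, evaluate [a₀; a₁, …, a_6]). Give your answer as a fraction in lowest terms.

1677/433

Starting at the tail and folding back:
Start with 6.
1 + 1/(6/1) = 1 + 1/6 = 7/6
6 + 1/(7/6) = 6 + 6/7 = 48/7
1 + 1/(48/7) = 1 + 7/48 = 55/48
6 + 1/(55/48) = 6 + 48/55 = 378/55
1 + 1/(378/55) = 1 + 55/378 = 433/378
3 + 1/(433/378) = 3 + 378/433 = 1677/433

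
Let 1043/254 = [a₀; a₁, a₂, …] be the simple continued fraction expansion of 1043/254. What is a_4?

5

Apply division with remainder until the remainder is 0:
1043 = 4·254 + 27, so a_0 = 4
254 = 9·27 + 11, so a_1 = 9
27 = 2·11 + 5, so a_2 = 2
11 = 2·5 + 1, so a_3 = 2
5 = 5·1 + 0, so a_4 = 5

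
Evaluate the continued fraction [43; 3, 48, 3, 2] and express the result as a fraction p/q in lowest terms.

a_0 = 43: 43/1
a_1 = 3: 130/3
a_2 = 48: 6283/145
a_3 = 3: 18979/438
a_4 = 2: 44241/1021

44241/1021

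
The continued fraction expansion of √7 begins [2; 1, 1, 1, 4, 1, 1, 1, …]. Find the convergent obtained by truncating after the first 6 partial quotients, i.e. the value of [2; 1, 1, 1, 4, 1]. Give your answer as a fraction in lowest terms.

Start with 1.
4 + 1/(1/1) = 4 + 1/1 = 5/1
1 + 1/(5/1) = 1 + 1/5 = 6/5
1 + 1/(6/5) = 1 + 5/6 = 11/6
1 + 1/(11/6) = 1 + 6/11 = 17/11
2 + 1/(17/11) = 2 + 11/17 = 45/17

45/17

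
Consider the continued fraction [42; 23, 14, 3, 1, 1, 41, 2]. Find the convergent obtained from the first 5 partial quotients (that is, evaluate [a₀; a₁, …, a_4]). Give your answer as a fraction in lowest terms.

55287/1315

Use the convergent recurrence hₖ = aₖ·hₖ₋₁ + hₖ₋₂ (and likewise for the denominators kₖ):
a_0 = 42: 42/1
a_1 = 23: 967/23
a_2 = 14: 13580/323
a_3 = 3: 41707/992
a_4 = 1: 55287/1315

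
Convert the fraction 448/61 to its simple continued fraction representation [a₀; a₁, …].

Repeatedly divide and take the remainder:
448 ÷ 61 → quotient 7, remainder 21
61 ÷ 21 → quotient 2, remainder 19
21 ÷ 19 → quotient 1, remainder 2
19 ÷ 2 → quotient 9, remainder 1
2 ÷ 1 → quotient 2, remainder 0

[7; 2, 1, 9, 2]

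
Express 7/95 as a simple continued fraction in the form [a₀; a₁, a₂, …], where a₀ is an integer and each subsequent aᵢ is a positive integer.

[0; 13, 1, 1, 3]

7 ÷ 95 → quotient 0, remainder 7
95 ÷ 7 → quotient 13, remainder 4
7 ÷ 4 → quotient 1, remainder 3
4 ÷ 3 → quotient 1, remainder 1
3 ÷ 1 → quotient 3, remainder 0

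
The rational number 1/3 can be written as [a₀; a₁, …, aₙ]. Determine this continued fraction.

⌊1/3⌋ = 0, remainder 1
⌊3/1⌋ = 3, remainder 0

[0; 3]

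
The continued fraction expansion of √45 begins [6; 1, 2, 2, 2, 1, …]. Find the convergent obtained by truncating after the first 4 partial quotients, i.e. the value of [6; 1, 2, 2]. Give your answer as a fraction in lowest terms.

Collapse the nested fraction from the inside out:
Start with 2.
2 + 1/(2/1) = 2 + 1/2 = 5/2
1 + 1/(5/2) = 1 + 2/5 = 7/5
6 + 1/(7/5) = 6 + 5/7 = 47/7

47/7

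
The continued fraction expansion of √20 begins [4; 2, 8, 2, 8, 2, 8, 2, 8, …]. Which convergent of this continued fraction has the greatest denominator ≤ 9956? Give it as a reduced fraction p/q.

a_0 = 4: 4/1  (≤ bound)
a_1 = 2: 9/2  (≤ bound)
a_2 = 8: 76/17  (≤ bound)
a_3 = 2: 161/36  (≤ bound)
a_4 = 8: 1364/305  (≤ bound)
a_5 = 2: 2889/646  (≤ bound)
a_6 = 8: 24476/5473  (≤ bound)
a_7 = 2: 51841/11592  (> 9956, stop)

24476/5473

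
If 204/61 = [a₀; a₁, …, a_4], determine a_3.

204 = 3·61 + 21, so a_0 = 3
61 = 2·21 + 19, so a_1 = 2
21 = 1·19 + 2, so a_2 = 1
19 = 9·2 + 1, so a_3 = 9

9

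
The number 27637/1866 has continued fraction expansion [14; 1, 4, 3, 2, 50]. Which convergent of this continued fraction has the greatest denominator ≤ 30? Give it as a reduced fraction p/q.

237/16

List convergents until the denominator exceeds the bound:
a_0 = 14: 14/1  (≤ bound)
a_1 = 1: 15/1  (≤ bound)
a_2 = 4: 74/5  (≤ bound)
a_3 = 3: 237/16  (≤ bound)
a_4 = 2: 548/37  (> 30, stop)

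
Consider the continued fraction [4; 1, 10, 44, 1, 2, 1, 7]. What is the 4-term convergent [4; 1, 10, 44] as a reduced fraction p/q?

2381/485

Start with 44.
10 + 1/(44/1) = 10 + 1/44 = 441/44
1 + 1/(441/44) = 1 + 44/441 = 485/441
4 + 1/(485/441) = 4 + 441/485 = 2381/485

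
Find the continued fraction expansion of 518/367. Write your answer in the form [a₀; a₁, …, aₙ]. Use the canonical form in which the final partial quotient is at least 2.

[1; 2, 2, 3, 10, 2]

⌊518/367⌋ = 1, remainder 151
⌊367/151⌋ = 2, remainder 65
⌊151/65⌋ = 2, remainder 21
⌊65/21⌋ = 3, remainder 2
⌊21/2⌋ = 10, remainder 1
⌊2/1⌋ = 2, remainder 0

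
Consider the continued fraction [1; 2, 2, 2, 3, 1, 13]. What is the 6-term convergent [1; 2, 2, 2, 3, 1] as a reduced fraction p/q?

a_0 = 1: 1/1
a_1 = 2: 3/2
a_2 = 2: 7/5
a_3 = 2: 17/12
a_4 = 3: 58/41
a_5 = 1: 75/53

75/53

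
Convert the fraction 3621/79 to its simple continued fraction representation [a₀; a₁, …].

[45; 1, 5, 13]

Repeatedly divide and take the remainder:
3621 = 45·79 + 66, so a_0 = 45
79 = 1·66 + 13, so a_1 = 1
66 = 5·13 + 1, so a_2 = 5
13 = 13·1 + 0, so a_3 = 13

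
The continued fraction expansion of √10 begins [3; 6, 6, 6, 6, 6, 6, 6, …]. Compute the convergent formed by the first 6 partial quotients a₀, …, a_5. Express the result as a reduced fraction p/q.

Start with 6.
6 + 1/(6/1) = 6 + 1/6 = 37/6
6 + 1/(37/6) = 6 + 6/37 = 228/37
6 + 1/(228/37) = 6 + 37/228 = 1405/228
6 + 1/(1405/228) = 6 + 228/1405 = 8658/1405
3 + 1/(8658/1405) = 3 + 1405/8658 = 27379/8658

27379/8658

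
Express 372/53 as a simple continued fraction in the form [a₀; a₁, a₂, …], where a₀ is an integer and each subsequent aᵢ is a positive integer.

⌊372/53⌋ = 7, remainder 1
⌊53/1⌋ = 53, remainder 0

[7; 53]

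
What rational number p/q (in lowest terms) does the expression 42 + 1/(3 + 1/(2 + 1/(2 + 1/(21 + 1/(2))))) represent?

31509/745

Start with 2.
21 + 1/(2/1) = 21 + 1/2 = 43/2
2 + 1/(43/2) = 2 + 2/43 = 88/43
2 + 1/(88/43) = 2 + 43/88 = 219/88
3 + 1/(219/88) = 3 + 88/219 = 745/219
42 + 1/(745/219) = 42 + 219/745 = 31509/745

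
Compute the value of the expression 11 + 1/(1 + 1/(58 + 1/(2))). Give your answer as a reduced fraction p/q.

1426/119

a_0 = 11: 11/1
a_1 = 1: 12/1
a_2 = 58: 707/59
a_3 = 2: 1426/119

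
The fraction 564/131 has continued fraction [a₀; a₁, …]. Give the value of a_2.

3

⌊564/131⌋ = 4, remainder 40
⌊131/40⌋ = 3, remainder 11
⌊40/11⌋ = 3, remainder 7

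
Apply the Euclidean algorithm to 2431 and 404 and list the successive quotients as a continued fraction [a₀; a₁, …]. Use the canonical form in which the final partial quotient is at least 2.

[6; 57, 1, 2, 2]

Run the Euclidean algorithm, recording each quotient:
2431 = 6·404 + 7, so a_0 = 6
404 = 57·7 + 5, so a_1 = 57
7 = 1·5 + 2, so a_2 = 1
5 = 2·2 + 1, so a_3 = 2
2 = 2·1 + 0, so a_4 = 2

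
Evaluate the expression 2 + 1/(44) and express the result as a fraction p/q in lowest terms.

Starting at the tail and folding back:
Start with 44.
2 + 1/(44/1) = 2 + 1/44 = 89/44

89/44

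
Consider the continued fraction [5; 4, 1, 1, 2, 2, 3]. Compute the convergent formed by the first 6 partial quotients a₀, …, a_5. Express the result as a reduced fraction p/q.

Start with 2.
2 + 1/(2/1) = 2 + 1/2 = 5/2
1 + 1/(5/2) = 1 + 2/5 = 7/5
1 + 1/(7/5) = 1 + 5/7 = 12/7
4 + 1/(12/7) = 4 + 7/12 = 55/12
5 + 1/(55/12) = 5 + 12/55 = 287/55

287/55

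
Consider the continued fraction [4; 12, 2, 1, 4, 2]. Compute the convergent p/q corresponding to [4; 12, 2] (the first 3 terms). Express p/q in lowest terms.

Start with 2.
12 + 1/(2/1) = 12 + 1/2 = 25/2
4 + 1/(25/2) = 4 + 2/25 = 102/25

102/25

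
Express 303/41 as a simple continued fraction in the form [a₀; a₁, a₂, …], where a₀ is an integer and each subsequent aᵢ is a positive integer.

[7; 2, 1, 1, 3, 2]

Repeatedly divide and take the remainder:
303 = 7·41 + 16, so a_0 = 7
41 = 2·16 + 9, so a_1 = 2
16 = 1·9 + 7, so a_2 = 1
9 = 1·7 + 2, so a_3 = 1
7 = 3·2 + 1, so a_4 = 3
2 = 2·1 + 0, so a_5 = 2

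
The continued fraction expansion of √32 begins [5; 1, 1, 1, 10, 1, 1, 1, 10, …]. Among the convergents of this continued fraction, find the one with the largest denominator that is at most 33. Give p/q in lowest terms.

a_0 = 5: 5/1  (≤ bound)
a_1 = 1: 6/1  (≤ bound)
a_2 = 1: 11/2  (≤ bound)
a_3 = 1: 17/3  (≤ bound)
a_4 = 10: 181/32  (≤ bound)
a_5 = 1: 198/35  (> 33, stop)

181/32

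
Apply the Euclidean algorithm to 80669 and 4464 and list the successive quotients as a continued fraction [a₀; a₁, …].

[18; 14, 12, 5, 5]

Repeatedly divide and take the remainder:
⌊80669/4464⌋ = 18, remainder 317
⌊4464/317⌋ = 14, remainder 26
⌊317/26⌋ = 12, remainder 5
⌊26/5⌋ = 5, remainder 1
⌊5/1⌋ = 5, remainder 0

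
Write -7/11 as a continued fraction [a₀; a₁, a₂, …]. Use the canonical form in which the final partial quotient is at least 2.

⌊-7/11⌋ = -1, remainder 4
⌊11/4⌋ = 2, remainder 3
⌊4/3⌋ = 1, remainder 1
⌊3/1⌋ = 3, remainder 0

[-1; 2, 1, 3]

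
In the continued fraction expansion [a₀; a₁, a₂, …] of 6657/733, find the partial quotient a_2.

⌊6657/733⌋ = 9, remainder 60
⌊733/60⌋ = 12, remainder 13
⌊60/13⌋ = 4, remainder 8

4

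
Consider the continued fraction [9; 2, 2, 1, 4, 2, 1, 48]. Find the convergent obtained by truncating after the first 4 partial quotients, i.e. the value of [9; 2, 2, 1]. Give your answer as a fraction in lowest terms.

66/7

a_0 = 9: 9/1
a_1 = 2: 19/2
a_2 = 2: 47/5
a_3 = 1: 66/7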